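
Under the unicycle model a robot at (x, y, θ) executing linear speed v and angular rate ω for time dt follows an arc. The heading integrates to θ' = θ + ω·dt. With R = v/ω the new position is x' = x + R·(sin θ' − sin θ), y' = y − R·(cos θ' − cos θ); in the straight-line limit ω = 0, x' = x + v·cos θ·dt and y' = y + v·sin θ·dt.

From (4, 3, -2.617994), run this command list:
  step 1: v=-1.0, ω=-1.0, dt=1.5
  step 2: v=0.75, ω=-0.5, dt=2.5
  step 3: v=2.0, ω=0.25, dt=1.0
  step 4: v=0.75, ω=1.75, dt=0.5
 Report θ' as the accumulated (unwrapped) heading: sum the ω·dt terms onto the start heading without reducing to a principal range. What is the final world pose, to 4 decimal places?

(6.3801, 6.5319, -4.2430)

step 1: θ'=-4.1180 (R=1.0000) → pose (5.3285, 2.6940, -4.1180)
step 2: θ'=-5.3680 (R=-1.5000) → pose (5.3822, 4.4485, -5.3680)
step 3: θ'=-5.1180 (R=8.0000) → pose (6.3917, 6.1690, -5.1180)
step 4: θ'=-4.2430 (R=0.4286) → pose (6.3801, 6.5319, -4.2430)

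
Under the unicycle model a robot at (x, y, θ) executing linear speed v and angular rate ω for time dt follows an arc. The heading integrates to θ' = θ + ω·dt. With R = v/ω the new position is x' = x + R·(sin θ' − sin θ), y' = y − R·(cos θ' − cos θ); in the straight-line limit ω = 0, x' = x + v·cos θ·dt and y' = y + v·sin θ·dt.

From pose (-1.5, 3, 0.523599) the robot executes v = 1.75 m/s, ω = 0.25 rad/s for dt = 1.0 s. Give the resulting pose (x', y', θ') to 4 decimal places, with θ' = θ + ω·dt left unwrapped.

θ' = 0.5236 + 0.25·1.0 = 0.7736
R = v/ω = 1.75/0.25 = 7.0000
x' = -1.5 + 7.0000·(sin 0.7736 − sin 0.5236) = -0.1090
y' = 3 − 7.0000·(cos 0.7736 − cos 0.5236) = 4.0544

(-0.1090, 4.0544, 0.7736)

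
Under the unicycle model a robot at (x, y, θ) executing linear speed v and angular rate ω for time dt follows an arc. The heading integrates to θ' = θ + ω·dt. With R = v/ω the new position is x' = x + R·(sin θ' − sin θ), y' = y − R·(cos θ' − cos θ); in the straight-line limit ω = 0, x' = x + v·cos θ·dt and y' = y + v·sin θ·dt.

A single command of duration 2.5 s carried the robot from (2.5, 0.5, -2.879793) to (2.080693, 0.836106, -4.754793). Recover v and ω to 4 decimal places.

v = 0.2500, ω = -0.7500

Δθ = -4.754793 − -2.879793 = -1.875000
ω = Δθ/dt = -1.875000/2.5 = -0.7500
R = Δx/(sin θ' − sin θ) = -0.3333
v = R·ω = -0.3333·-0.7500 = 0.2500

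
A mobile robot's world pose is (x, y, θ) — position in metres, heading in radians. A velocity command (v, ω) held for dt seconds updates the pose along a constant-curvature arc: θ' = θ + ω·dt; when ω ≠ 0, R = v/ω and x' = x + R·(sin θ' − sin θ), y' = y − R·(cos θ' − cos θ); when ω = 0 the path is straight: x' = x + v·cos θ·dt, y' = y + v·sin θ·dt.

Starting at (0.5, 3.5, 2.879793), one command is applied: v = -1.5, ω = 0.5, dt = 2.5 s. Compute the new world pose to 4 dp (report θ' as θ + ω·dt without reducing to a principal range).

(3.7816, 4.7472, 4.1298)

θ' = 2.8798 + 0.5·2.5 = 4.1298
R = v/ω = -1.5/0.5 = -3.0000
x' = 0.5 + -3.0000·(sin 4.1298 − sin 2.8798) = 3.7816
y' = 3.5 − -3.0000·(cos 4.1298 − cos 2.8798) = 4.7472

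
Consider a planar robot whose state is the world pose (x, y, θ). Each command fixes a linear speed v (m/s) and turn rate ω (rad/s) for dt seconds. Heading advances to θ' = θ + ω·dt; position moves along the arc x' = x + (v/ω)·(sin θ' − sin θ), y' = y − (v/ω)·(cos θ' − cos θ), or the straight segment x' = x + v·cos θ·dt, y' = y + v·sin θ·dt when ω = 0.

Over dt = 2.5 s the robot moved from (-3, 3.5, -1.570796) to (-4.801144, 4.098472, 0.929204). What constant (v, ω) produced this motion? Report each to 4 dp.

Δθ = 0.929204 − -1.570796 = 2.500000
ω = Δθ/dt = 2.500000/2.5 = 1.0000
R = Δx/(sin θ' − sin θ) = -1.0000
v = R·ω = -1.0000·1.0000 = -1.0000

v = -1.0000, ω = 1.0000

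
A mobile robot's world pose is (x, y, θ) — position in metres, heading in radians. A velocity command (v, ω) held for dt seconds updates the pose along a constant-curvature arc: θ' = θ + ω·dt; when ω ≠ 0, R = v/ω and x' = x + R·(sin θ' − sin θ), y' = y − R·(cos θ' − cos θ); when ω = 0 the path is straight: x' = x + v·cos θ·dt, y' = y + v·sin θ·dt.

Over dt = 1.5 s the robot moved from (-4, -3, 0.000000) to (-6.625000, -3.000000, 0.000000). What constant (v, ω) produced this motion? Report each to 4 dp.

v = -1.7500, ω = 0.0000

Δθ = 0.000000 − 0.000000 = 0.000000
ω = Δθ/dt = 0.000000/1.5 = 0.0000
ω = 0 → v = (Δx·cos θ + Δy·sin θ)/dt = -1.7500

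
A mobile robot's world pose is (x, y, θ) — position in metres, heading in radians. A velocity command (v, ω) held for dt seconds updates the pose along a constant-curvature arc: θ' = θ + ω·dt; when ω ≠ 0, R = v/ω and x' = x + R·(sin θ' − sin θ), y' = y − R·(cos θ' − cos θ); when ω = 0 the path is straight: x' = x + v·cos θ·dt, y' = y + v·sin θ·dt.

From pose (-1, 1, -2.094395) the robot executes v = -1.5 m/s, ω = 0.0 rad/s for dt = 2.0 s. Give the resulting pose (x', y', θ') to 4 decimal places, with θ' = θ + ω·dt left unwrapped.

θ' = -2.0944 + 0.0·2.0 = -2.0944
ω = 0 → straight: x' = -1 + -1.5·cos(-2.0944)·2.0 = 0.5000
y' = 1 + -1.5·sin(-2.0944)·2.0 = 3.5981

(0.5000, 3.5981, -2.0944)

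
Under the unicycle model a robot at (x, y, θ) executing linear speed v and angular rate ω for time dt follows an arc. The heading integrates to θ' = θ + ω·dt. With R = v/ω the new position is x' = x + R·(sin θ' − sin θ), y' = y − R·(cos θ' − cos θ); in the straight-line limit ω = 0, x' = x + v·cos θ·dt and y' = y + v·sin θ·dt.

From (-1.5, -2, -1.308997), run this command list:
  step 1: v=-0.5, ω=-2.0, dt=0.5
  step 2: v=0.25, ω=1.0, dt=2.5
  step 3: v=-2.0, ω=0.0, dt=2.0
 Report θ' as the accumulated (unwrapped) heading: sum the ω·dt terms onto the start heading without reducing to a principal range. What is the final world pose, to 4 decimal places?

(-5.1383, -2.9401, 0.1910)

step 1: θ'=-2.3090 (R=0.2500) → pose (-1.4434, -1.7671, -2.3090)
step 2: θ'=0.1910 (R=0.2500) → pose (-1.2111, -2.1807, 0.1910)
step 3: θ'=0.1910 (straight) → pose (-5.1383, -2.9401, 0.1910)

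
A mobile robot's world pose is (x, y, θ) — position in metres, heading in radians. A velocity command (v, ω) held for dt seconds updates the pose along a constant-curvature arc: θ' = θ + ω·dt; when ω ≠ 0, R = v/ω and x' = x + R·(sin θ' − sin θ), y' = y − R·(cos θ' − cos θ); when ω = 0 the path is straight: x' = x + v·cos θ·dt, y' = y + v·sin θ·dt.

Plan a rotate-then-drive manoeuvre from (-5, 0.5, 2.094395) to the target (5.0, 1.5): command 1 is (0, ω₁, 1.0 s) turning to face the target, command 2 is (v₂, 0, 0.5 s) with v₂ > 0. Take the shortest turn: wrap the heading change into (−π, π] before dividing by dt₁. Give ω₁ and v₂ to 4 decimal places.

ω₁ = -1.9947, v₂ = 20.0998

heading to target = atan2(1.5−0.5, 5−-5) = 0.0997
Δθ = wrap(0.0997 − 2.0944) = -1.9947; ω₁ = Δθ/dt₁ = -1.9947
distance = √((5−-5)² + (1.5−0.5)²) = 10.0499; v₂ = distance/dt₂ = 20.0998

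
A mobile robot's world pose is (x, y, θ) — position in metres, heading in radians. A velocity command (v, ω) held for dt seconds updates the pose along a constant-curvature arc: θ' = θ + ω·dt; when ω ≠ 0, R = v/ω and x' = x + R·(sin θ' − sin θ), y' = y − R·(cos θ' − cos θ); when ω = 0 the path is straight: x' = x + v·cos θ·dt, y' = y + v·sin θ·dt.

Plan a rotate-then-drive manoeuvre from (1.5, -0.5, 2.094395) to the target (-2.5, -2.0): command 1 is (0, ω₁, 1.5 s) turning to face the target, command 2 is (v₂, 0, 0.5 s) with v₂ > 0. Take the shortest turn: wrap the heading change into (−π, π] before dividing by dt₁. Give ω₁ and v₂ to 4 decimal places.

ω₁ = 0.9373, v₂ = 8.5440

heading to target = atan2(-2−-0.5, -2.5−1.5) = -2.7828
Δθ = wrap(-2.7828 − 2.0944) = 1.4060; ω₁ = Δθ/dt₁ = 0.9373
distance = √((-2.5−1.5)² + (-2−-0.5)²) = 4.2720; v₂ = distance/dt₂ = 8.5440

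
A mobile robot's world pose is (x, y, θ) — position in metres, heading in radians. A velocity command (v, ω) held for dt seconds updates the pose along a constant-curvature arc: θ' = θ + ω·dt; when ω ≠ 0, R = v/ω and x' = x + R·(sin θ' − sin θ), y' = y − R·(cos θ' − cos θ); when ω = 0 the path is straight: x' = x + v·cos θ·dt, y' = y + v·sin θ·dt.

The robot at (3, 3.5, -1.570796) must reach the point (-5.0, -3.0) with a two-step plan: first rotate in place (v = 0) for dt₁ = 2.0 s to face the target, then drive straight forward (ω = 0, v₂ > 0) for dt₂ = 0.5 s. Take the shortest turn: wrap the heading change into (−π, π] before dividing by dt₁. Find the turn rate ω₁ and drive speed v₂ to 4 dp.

ω₁ = -0.4442, v₂ = 20.6155

heading to target = atan2(-3−3.5, -5−3) = -2.4593
Δθ = wrap(-2.4593 − -1.5708) = -0.8885; ω₁ = Δθ/dt₁ = -0.4442
distance = √((-5−3)² + (-3−3.5)²) = 10.3078; v₂ = distance/dt₂ = 20.6155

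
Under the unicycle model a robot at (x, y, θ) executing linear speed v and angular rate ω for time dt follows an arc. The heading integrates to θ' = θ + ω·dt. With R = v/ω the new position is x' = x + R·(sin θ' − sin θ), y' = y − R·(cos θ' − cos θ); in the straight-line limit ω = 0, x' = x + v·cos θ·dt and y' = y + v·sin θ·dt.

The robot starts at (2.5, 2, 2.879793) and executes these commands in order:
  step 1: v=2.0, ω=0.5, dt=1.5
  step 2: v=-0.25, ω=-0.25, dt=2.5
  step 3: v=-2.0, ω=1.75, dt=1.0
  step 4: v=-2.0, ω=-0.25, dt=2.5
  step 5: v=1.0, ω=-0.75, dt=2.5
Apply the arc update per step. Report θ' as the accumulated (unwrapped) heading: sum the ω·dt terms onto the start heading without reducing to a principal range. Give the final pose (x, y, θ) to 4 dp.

step 1: θ'=3.6298 (R=4.0000) → pose (-0.4114, 1.6690, 3.6298)
step 2: θ'=3.0048 (R=1.0000) → pose (0.1940, 1.7765, 3.0048)
step 3: θ'=4.7548 (R=-1.1429) → pose (1.4917, 2.9571, 4.7548)
step 4: θ'=4.1298 (R=8.0000) → pose (2.8042, 7.6978, 4.1298)
step 5: θ'=2.2548 (R=-1.3333) → pose (0.6574, 7.5889, 2.2548)

(0.6574, 7.5889, 2.2548)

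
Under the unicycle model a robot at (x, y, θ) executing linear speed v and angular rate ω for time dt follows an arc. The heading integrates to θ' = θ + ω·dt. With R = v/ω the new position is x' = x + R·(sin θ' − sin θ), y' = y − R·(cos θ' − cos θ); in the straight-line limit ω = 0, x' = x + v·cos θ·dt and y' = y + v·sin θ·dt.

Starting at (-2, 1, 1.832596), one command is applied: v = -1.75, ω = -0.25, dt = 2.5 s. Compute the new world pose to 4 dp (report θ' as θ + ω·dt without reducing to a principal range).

θ' = 1.8326 + -0.25·2.5 = 1.2076
R = v/ω = -1.75/-0.25 = 7.0000
x' = -2 + 7.0000·(sin 1.2076 − sin 1.8326) = -2.2181
y' = 1 − 7.0000·(cos 1.2076 − cos 1.8326) = -3.2986

(-2.2181, -3.2986, 1.2076)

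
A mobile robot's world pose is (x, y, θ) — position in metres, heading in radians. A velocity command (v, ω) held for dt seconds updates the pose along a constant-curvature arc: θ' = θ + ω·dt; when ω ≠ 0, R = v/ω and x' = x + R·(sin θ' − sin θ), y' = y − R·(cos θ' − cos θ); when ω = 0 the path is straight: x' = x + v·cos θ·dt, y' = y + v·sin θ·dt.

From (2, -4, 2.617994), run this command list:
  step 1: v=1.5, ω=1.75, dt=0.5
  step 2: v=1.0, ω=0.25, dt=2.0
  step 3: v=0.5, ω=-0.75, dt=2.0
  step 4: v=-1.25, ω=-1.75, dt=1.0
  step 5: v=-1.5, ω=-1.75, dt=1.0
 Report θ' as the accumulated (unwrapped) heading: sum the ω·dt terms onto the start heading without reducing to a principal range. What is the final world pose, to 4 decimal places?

step 1: θ'=3.4930 (R=0.8571) → pose (1.2764, -3.9375, 3.4930)
step 2: θ'=3.9930 (R=4.0000) → pose (-0.3556, -5.0574, 3.9930)
step 3: θ'=2.4930 (R=-0.6667) → pose (-1.2598, -5.1494, 2.4930)
step 4: θ'=0.7430 (R=0.7143) → pose (-1.2080, -6.2447, 0.7430)
step 5: θ'=-1.0070 (R=0.8571) → pose (-2.5124, -6.0715, -1.0070)

(-2.5124, -6.0715, -1.0070)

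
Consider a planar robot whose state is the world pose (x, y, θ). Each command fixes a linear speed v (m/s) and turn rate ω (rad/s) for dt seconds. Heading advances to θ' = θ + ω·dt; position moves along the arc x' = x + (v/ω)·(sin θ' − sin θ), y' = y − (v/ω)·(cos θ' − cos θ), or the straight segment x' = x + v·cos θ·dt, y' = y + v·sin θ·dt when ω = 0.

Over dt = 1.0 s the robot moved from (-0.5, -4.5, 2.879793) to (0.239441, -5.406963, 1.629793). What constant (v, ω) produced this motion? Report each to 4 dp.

v = -1.2500, ω = -1.2500

Δθ = 1.629793 − 2.879793 = -1.250000
ω = Δθ/dt = -1.250000/1.0 = -1.2500
R = −Δy/(cos θ' − cos θ) = 1.0000
v = R·ω = 1.0000·-1.2500 = -1.2500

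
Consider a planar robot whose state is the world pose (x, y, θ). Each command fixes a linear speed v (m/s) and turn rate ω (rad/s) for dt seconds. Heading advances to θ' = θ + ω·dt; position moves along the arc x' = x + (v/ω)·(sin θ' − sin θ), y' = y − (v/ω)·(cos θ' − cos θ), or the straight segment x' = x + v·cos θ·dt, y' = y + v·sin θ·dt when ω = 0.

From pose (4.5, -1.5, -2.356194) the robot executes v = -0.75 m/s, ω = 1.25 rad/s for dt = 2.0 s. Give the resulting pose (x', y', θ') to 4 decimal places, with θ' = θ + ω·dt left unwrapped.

(3.9897, -0.4819, 0.1438)

θ' = -2.3562 + 1.25·2.0 = 0.1438
R = v/ω = -0.75/1.25 = -0.6000
x' = 4.5 + -0.6000·(sin 0.1438 − sin -2.3562) = 3.9897
y' = -1.5 − -0.6000·(cos 0.1438 − cos -2.3562) = -0.4819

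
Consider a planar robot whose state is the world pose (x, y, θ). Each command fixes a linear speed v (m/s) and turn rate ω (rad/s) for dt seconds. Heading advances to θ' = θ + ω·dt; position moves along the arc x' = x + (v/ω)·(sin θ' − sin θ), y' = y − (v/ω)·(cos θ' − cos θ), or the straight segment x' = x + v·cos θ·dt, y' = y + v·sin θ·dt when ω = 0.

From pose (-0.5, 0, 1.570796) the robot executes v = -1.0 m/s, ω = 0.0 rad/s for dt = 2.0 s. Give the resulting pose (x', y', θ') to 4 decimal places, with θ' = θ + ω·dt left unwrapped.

θ' = 1.5708 + 0.0·2.0 = 1.5708
ω = 0 → straight: x' = -0.5 + -1.0·cos(1.5708)·2.0 = -0.5000
y' = 0 + -1.0·sin(1.5708)·2.0 = -2.0000

(-0.5000, -2.0000, 1.5708)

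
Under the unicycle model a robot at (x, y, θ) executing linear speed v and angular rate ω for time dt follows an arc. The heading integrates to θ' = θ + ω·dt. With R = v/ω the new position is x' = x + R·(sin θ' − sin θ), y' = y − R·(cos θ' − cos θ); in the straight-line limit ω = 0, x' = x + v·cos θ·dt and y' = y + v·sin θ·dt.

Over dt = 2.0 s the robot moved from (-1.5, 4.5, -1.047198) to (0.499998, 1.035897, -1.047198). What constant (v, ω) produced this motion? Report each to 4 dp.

Δθ = -1.047198 − -1.047198 = 0.000000
ω = Δθ/dt = 0.000000/2.0 = 0.0000
ω = 0 → v = (Δx·cos θ + Δy·sin θ)/dt = 2.0000

v = 2.0000, ω = 0.0000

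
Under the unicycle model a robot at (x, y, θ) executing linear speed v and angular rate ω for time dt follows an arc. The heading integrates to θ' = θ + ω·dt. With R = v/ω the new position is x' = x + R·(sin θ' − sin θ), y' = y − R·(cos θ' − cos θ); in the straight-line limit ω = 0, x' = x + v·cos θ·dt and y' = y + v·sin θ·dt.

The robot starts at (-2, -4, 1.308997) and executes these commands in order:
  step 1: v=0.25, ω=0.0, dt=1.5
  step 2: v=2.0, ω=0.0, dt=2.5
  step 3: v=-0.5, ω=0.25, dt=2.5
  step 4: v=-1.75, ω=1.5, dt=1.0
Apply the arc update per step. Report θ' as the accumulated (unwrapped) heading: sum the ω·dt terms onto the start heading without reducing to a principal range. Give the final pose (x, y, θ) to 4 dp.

(0.8803, -0.7390, 3.4340)

step 1: θ'=1.3090 (straight) → pose (-1.9029, -3.6378, 1.3090)
step 2: θ'=1.3090 (straight) → pose (-0.6088, 1.1919, 1.3090)
step 3: θ'=1.9340 (R=-2.0000) → pose (-0.5465, -0.0363, 1.9340)
step 4: θ'=3.4340 (R=-1.1667) → pose (0.8803, -0.7390, 3.4340)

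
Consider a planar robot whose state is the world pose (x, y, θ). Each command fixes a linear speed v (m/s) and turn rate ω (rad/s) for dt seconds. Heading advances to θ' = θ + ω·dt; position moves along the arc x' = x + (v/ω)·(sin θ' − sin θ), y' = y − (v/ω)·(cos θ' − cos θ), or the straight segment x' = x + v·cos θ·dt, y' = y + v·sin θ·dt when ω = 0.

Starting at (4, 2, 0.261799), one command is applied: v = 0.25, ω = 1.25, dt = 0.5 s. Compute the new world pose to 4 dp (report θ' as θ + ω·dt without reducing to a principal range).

(4.1032, 2.0668, 0.8868)

θ' = 0.2618 + 1.25·0.5 = 0.8868
R = v/ω = 0.25/1.25 = 0.2000
x' = 4 + 0.2000·(sin 0.8868 − sin 0.2618) = 4.1032
y' = 2 − 0.2000·(cos 0.8868 − cos 0.2618) = 2.0668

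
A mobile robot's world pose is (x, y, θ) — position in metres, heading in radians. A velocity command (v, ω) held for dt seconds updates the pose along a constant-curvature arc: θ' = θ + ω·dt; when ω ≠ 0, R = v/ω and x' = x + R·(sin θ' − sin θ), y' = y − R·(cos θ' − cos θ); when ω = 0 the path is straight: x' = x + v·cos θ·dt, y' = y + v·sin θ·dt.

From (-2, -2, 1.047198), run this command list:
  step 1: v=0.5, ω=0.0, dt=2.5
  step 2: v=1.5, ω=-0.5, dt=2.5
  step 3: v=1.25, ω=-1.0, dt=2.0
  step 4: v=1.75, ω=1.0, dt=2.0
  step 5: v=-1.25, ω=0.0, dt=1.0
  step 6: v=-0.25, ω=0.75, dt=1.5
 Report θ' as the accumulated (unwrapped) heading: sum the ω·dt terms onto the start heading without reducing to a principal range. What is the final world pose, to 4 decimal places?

step 1: θ'=1.0472 (straight) → pose (-1.3750, -0.9175, 1.0472)
step 2: θ'=-0.2028 (R=-3.0000) → pose (1.8273, 0.5211, -0.2028)
step 3: θ'=-2.2028 (R=-1.2500) → pose (2.5841, -1.4418, -2.2028)
step 4: θ'=-0.2028 (R=1.7500) → pose (3.6436, -4.1898, -0.2028)
step 5: θ'=-0.2028 (straight) → pose (2.4192, -3.9380, -0.2028)
step 6: θ'=0.9222 (R=-0.3333) → pose (2.0864, -4.0631, 0.9222)

(2.0864, -4.0631, 0.9222)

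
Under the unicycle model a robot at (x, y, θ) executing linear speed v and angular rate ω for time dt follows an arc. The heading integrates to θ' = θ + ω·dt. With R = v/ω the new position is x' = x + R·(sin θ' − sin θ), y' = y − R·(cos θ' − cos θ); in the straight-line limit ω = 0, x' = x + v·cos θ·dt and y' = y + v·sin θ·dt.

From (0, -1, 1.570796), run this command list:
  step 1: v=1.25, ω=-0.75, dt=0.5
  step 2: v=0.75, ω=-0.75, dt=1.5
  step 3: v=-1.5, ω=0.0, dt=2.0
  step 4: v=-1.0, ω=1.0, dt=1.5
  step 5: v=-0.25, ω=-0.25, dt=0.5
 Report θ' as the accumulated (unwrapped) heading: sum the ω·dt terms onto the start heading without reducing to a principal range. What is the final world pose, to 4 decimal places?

step 1: θ'=1.1958 (R=-1.6667) → pose (0.1158, -0.3895, 1.1958)
step 2: θ'=0.0708 (R=-1.0000) → pose (0.9756, 0.2417, 0.0708)
step 3: θ'=0.0708 (straight) → pose (-2.0169, 0.0295, 0.0708)
step 4: θ'=1.5708 (R=-1.0000) → pose (-2.9462, -0.9680, 1.5708)
step 5: θ'=1.4458 (R=1.0000) → pose (-2.9540, -1.0927, 1.4458)

(-2.9540, -1.0927, 1.4458)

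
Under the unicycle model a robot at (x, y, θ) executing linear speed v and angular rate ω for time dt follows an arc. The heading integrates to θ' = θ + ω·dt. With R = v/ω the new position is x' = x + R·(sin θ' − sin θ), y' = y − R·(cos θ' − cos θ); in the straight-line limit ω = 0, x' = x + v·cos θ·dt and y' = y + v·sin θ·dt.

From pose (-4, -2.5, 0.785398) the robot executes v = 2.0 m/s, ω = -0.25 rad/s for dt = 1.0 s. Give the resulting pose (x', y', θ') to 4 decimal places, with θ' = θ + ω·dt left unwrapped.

(-2.4246, -1.2763, 0.5354)

θ' = 0.7854 + -0.25·1.0 = 0.5354
R = v/ω = 2.0/-0.25 = -8.0000
x' = -4 + -8.0000·(sin 0.5354 − sin 0.7854) = -2.4246
y' = -2.5 − -8.0000·(cos 0.5354 − cos 0.7854) = -1.2763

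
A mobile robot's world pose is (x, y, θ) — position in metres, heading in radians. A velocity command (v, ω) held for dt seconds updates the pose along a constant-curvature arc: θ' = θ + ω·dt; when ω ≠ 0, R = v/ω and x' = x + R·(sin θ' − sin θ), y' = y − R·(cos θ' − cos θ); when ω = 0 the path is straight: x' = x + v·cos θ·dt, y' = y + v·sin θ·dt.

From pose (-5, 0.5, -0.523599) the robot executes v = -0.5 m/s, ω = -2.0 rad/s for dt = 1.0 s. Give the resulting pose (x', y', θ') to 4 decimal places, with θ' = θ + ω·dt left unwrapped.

θ' = -0.5236 + -2.0·1.0 = -2.5236
R = v/ω = -0.5/-2.0 = 0.2500
x' = -5 + 0.2500·(sin -2.5236 − sin -0.5236) = -5.0199
y' = 0.5 − 0.2500·(cos -2.5236 − cos -0.5236) = 0.9203

(-5.0199, 0.9203, -2.5236)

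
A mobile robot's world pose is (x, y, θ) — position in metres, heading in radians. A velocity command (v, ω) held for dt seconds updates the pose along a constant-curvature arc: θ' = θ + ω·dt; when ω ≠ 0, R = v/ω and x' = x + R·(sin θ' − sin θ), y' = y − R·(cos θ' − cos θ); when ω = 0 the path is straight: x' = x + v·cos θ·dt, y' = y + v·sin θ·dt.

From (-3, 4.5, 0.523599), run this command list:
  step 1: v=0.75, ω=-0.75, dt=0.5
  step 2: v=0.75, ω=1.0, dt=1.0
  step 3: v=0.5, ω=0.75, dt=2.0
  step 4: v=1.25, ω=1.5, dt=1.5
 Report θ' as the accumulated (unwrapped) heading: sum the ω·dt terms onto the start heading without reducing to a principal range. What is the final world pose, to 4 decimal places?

(-3.5809, 5.0294, 4.8986)

step 1: θ'=0.1486 (R=-1.0000) → pose (-2.6481, 4.6230, 0.1486)
step 2: θ'=1.1486 (R=0.7500) → pose (-2.0749, 5.0574, 1.1486)
step 3: θ'=2.6486 (R=0.6667) → pose (-2.3676, 5.9178, 2.6486)
step 4: θ'=4.8986 (R=0.8333) → pose (-3.5809, 5.0294, 4.8986)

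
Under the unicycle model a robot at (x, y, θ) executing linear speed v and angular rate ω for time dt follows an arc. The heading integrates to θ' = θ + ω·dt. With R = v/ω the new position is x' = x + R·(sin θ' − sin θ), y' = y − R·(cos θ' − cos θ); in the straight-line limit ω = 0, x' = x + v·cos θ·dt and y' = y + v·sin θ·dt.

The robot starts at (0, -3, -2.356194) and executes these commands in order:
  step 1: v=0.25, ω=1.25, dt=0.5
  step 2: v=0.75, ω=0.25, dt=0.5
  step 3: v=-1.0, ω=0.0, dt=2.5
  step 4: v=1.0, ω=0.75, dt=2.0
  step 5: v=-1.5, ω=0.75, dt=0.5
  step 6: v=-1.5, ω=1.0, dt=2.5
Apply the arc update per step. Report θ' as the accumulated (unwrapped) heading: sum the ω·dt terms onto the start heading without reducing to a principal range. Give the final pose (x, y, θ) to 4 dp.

step 1: θ'=-1.7312 (R=0.2000) → pose (-0.0560, -3.1095, -1.7312)
step 2: θ'=-1.6062 (R=3.0000) → pose (-0.0926, -3.4824, -1.6062)
step 3: θ'=-1.6062 (straight) → pose (-0.0042, -0.9840, -1.6062)
step 4: θ'=-0.1062 (R=1.3333) → pose (1.1870, -2.3570, -0.1062)
step 5: θ'=0.2688 (R=-2.0000) → pose (0.4439, -2.4176, 0.2688)
step 6: θ'=2.7688 (R=-1.5000) → pose (0.2959, -5.2607, 2.7688)

(0.2959, -5.2607, 2.7688)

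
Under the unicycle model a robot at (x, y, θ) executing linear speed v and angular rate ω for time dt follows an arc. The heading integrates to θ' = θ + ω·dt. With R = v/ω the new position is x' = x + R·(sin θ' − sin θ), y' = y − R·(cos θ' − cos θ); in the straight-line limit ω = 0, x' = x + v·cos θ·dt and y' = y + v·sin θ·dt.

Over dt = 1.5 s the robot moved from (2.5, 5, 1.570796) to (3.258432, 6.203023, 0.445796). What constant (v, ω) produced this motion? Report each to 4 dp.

Δθ = 0.445796 − 1.570796 = -1.125000
ω = Δθ/dt = -1.125000/1.5 = -0.7500
R = −Δy/(cos θ' − cos θ) = -1.3333
v = R·ω = -1.3333·-0.7500 = 1.0000

v = 1.0000, ω = -0.7500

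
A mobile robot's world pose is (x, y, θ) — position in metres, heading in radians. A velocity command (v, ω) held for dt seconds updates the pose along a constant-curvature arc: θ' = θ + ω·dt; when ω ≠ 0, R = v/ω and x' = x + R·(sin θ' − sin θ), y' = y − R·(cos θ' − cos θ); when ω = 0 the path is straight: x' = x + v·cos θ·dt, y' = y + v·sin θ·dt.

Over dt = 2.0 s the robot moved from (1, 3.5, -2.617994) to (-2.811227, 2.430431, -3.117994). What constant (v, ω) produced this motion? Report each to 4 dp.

v = 2.0000, ω = -0.2500

Δθ = -3.117994 − -2.617994 = -0.500000
ω = Δθ/dt = -0.500000/2.0 = -0.2500
R = Δx/(sin θ' − sin θ) = -8.0000
v = R·ω = -8.0000·-0.2500 = 2.0000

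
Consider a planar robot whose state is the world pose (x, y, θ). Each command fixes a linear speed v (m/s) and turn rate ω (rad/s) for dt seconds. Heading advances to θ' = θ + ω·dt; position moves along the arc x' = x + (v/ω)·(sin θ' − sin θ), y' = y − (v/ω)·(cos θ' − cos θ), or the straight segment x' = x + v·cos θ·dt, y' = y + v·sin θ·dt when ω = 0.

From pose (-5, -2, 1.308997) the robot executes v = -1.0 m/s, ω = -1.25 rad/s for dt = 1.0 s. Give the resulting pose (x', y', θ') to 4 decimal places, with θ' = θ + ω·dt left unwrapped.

θ' = 1.3090 + -1.25·1.0 = 0.0590
R = v/ω = -1.0/-1.25 = 0.8000
x' = -5 + 0.8000·(sin 0.0590 − sin 1.3090) = -5.7256
y' = -2 − 0.8000·(cos 0.0590 − cos 1.3090) = -2.5916

(-5.7256, -2.5916, 0.0590)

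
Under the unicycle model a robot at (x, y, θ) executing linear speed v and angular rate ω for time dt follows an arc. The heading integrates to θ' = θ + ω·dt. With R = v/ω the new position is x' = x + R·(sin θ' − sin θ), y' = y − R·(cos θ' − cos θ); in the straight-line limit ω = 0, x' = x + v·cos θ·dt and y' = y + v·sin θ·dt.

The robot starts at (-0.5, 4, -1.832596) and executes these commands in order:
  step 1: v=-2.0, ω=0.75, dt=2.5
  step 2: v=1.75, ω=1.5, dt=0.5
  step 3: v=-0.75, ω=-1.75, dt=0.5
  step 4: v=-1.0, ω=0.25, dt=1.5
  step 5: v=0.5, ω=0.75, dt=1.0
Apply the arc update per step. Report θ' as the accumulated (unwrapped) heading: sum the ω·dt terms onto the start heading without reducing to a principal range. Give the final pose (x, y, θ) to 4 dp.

(-3.8476, 7.7208, 1.0424)

step 1: θ'=0.0424 (R=-2.6667) → pose (-3.1888, 7.3545, 0.0424)
step 2: θ'=0.7924 (R=1.1667) → pose (-2.4076, 7.7009, 0.7924)
step 3: θ'=-0.0826 (R=0.4286) → pose (-2.7481, 7.5747, -0.0826)
step 4: θ'=0.2924 (R=-4.0000) → pose (-4.2311, 7.4186, 0.2924)
step 5: θ'=1.0424 (R=0.6667) → pose (-3.8476, 7.7208, 1.0424)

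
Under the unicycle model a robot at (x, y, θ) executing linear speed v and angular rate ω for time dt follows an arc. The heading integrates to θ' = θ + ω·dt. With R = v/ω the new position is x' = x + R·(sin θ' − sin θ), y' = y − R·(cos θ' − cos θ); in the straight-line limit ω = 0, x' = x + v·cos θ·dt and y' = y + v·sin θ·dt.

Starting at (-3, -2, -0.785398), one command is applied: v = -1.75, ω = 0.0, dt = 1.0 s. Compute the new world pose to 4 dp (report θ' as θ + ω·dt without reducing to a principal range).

(-4.2374, -0.7626, -0.7854)

θ' = -0.7854 + 0.0·1.0 = -0.7854
ω = 0 → straight: x' = -3 + -1.75·cos(-0.7854)·1.0 = -4.2374
y' = -2 + -1.75·sin(-0.7854)·1.0 = -0.7626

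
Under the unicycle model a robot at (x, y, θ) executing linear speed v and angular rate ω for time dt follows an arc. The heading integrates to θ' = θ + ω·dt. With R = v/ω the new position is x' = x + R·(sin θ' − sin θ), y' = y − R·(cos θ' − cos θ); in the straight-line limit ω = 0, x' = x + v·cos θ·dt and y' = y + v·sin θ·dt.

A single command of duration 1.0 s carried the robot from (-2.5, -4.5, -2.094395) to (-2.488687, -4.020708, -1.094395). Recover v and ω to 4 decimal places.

Δθ = -1.094395 − -2.094395 = 1.000000
ω = Δθ/dt = 1.000000/1.0 = 1.0000
R = −Δy/(cos θ' − cos θ) = -0.5000
v = R·ω = -0.5000·1.0000 = -0.5000

v = -0.5000, ω = 1.0000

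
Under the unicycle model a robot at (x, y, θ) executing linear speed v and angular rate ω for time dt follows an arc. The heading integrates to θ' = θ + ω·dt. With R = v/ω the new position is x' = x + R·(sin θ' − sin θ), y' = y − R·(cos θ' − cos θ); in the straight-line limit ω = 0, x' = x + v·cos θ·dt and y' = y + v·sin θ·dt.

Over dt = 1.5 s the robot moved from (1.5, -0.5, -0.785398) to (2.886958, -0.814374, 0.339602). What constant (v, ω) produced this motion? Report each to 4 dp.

v = 1.0000, ω = 0.7500

Δθ = 0.339602 − -0.785398 = 1.125000
ω = Δθ/dt = 1.125000/1.5 = 0.7500
R = Δx/(sin θ' − sin θ) = 1.3333
v = R·ω = 1.3333·0.7500 = 1.0000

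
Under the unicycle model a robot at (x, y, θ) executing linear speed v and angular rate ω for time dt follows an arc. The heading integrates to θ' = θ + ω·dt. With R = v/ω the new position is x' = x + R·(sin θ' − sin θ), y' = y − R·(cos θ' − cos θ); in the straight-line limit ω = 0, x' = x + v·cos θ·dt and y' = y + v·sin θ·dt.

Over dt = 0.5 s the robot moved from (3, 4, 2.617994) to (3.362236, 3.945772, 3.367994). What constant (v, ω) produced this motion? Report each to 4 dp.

v = -0.7500, ω = 1.5000

Δθ = 3.367994 − 2.617994 = 0.750000
ω = Δθ/dt = 0.750000/0.5 = 1.5000
R = Δx/(sin θ' − sin θ) = -0.5000
v = R·ω = -0.5000·1.5000 = -0.7500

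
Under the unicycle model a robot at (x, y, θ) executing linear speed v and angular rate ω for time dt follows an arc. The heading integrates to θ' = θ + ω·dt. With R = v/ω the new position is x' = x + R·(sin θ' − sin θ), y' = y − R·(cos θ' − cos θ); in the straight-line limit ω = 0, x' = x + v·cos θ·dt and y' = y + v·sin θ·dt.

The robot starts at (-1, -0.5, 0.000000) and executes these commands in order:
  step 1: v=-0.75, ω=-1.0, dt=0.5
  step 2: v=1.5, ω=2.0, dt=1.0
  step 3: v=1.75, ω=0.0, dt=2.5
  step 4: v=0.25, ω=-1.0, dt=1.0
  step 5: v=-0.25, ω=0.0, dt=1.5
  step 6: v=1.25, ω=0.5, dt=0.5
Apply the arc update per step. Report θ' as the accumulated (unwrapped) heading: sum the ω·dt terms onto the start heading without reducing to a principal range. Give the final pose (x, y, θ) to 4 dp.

step 1: θ'=-0.5000 (R=0.7500) → pose (-1.3596, -0.4082, -0.5000)
step 2: θ'=1.5000 (R=0.7500) → pose (-0.2519, 0.1969, 1.5000)
step 3: θ'=1.5000 (straight) → pose (0.0576, 4.5610, 1.5000)
step 4: θ'=0.5000 (R=-0.2500) → pose (0.1871, 4.7627, 0.5000)
step 5: θ'=0.5000 (straight) → pose (-0.1420, 4.5829, 0.5000)
step 6: θ'=0.7500 (R=2.5000) → pose (0.3636, 4.9476, 0.7500)

(0.3636, 4.9476, 0.7500)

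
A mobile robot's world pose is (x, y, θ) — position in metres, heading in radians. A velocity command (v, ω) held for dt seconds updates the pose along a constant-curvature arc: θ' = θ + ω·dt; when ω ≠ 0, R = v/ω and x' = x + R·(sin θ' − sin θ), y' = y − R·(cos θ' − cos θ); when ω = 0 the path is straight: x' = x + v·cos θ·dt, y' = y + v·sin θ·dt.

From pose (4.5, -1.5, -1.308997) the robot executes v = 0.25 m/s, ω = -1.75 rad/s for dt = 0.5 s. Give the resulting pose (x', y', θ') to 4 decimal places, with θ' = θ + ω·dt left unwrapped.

θ' = -1.3090 + -1.75·0.5 = -2.1840
R = v/ω = 0.25/-1.75 = -0.1429
x' = 4.5 + -0.1429·(sin -2.1840 − sin -1.3090) = 4.4788
y' = -1.5 − -0.1429·(cos -2.1840 − cos -1.3090) = -1.6192

(4.4788, -1.6192, -2.1840)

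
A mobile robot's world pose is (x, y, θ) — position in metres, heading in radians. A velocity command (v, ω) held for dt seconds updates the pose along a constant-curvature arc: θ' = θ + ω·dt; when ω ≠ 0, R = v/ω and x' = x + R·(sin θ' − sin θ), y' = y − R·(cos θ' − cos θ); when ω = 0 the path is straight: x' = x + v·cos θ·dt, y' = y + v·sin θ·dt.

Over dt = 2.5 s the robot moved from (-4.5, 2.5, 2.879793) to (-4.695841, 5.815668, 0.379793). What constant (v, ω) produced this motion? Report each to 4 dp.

Δθ = 0.379793 − 2.879793 = -2.500000
ω = Δθ/dt = -2.500000/2.5 = -1.0000
R = −Δy/(cos θ' − cos θ) = -1.7500
v = R·ω = -1.7500·-1.0000 = 1.7500

v = 1.7500, ω = -1.0000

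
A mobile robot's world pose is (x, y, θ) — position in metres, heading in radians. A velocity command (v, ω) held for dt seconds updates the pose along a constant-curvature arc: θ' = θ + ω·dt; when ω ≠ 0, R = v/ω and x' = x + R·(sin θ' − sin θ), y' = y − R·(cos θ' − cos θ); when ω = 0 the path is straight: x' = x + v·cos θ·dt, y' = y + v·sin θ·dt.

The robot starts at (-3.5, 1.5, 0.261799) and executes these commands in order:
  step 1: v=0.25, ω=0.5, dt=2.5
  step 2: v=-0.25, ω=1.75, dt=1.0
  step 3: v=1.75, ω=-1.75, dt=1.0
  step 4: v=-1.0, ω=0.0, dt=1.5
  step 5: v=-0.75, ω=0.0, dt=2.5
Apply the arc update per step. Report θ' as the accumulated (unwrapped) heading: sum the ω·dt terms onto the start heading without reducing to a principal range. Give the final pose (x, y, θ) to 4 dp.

(-4.2877, -0.5141, 1.5118)

step 1: θ'=1.5118 (R=0.5000) → pose (-3.1303, 1.9535, 1.5118)
step 2: θ'=3.2618 (R=-0.1429) → pose (-2.9705, 1.8032, 3.2618)
step 3: θ'=1.5118 (R=-1.0000) → pose (-4.0887, 2.8550, 1.5118)
step 4: θ'=1.5118 (straight) → pose (-4.1772, 1.3576, 1.5118)
step 5: θ'=1.5118 (straight) → pose (-4.2877, -0.5141, 1.5118)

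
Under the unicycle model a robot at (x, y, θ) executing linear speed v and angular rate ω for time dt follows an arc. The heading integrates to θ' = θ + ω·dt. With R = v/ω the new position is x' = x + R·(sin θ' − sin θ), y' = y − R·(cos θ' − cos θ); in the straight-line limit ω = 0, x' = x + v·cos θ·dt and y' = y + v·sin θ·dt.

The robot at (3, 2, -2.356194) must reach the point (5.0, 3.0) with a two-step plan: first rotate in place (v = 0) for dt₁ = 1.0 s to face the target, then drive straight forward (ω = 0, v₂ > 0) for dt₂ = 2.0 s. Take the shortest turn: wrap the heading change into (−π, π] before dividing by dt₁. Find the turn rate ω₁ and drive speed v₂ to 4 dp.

ω₁ = 2.8198, v₂ = 1.1180

heading to target = atan2(3−2, 5−3) = 0.4636
Δθ = wrap(0.4636 − -2.3562) = 2.8198; ω₁ = Δθ/dt₁ = 2.8198
distance = √((5−3)² + (3−2)²) = 2.2361; v₂ = distance/dt₂ = 1.1180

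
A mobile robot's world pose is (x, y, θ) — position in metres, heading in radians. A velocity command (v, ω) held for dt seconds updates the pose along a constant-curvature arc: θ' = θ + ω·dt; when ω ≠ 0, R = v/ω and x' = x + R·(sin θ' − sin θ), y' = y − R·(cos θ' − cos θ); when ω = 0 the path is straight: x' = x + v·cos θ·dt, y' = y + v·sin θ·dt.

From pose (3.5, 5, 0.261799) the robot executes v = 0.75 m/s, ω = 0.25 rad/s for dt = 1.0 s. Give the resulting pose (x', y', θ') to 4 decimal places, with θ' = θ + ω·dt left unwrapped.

θ' = 0.2618 + 0.25·1.0 = 0.5118
R = v/ω = 0.75/0.25 = 3.0000
x' = 3.5 + 3.0000·(sin 0.5118 − sin 0.2618) = 4.1928
y' = 5 − 3.0000·(cos 0.5118 − cos 0.2618) = 5.2822

(4.1928, 5.2822, 0.5118)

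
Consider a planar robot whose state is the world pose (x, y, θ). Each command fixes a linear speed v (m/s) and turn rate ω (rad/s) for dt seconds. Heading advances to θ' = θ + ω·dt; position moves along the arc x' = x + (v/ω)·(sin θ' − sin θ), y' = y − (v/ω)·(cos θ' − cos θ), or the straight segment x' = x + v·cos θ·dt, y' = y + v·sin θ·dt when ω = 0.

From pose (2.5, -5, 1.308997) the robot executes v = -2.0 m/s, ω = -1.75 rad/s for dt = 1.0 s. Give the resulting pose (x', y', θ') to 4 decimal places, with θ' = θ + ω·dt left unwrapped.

θ' = 1.3090 + -1.75·1.0 = -0.4410
R = v/ω = -2.0/-1.75 = 1.1429
x' = 2.5 + 1.1429·(sin -0.4410 − sin 1.3090) = 0.9083
y' = -5 − 1.1429·(cos -0.4410 − cos 1.3090) = -5.7377

(0.9083, -5.7377, -0.4410)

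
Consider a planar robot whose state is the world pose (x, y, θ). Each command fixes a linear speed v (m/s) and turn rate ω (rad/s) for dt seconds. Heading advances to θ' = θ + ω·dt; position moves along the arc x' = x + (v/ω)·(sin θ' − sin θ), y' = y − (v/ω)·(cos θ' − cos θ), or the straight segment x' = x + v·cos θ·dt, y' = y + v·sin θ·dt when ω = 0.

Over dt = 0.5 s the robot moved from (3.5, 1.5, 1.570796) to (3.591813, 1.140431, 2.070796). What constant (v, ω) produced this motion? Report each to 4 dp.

v = -0.7500, ω = 1.0000

Δθ = 2.070796 − 1.570796 = 0.500000
ω = Δθ/dt = 0.500000/0.5 = 1.0000
R = −Δy/(cos θ' − cos θ) = -0.7500
v = R·ω = -0.7500·1.0000 = -0.7500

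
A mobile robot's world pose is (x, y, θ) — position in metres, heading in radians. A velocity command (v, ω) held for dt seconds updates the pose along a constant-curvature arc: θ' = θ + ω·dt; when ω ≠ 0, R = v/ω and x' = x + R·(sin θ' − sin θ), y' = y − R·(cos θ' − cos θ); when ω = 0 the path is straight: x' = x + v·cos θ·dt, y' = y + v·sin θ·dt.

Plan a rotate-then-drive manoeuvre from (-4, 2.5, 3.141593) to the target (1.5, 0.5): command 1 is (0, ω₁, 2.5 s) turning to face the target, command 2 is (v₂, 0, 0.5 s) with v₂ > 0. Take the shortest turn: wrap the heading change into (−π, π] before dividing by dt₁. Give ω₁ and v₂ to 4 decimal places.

ω₁ = 1.1171, v₂ = 11.7047

heading to target = atan2(0.5−2.5, 1.5−-4) = -0.3488
Δθ = wrap(-0.3488 − 3.1416) = 2.7928; ω₁ = Δθ/dt₁ = 1.1171
distance = √((1.5−-4)² + (0.5−2.5)²) = 5.8523; v₂ = distance/dt₂ = 11.7047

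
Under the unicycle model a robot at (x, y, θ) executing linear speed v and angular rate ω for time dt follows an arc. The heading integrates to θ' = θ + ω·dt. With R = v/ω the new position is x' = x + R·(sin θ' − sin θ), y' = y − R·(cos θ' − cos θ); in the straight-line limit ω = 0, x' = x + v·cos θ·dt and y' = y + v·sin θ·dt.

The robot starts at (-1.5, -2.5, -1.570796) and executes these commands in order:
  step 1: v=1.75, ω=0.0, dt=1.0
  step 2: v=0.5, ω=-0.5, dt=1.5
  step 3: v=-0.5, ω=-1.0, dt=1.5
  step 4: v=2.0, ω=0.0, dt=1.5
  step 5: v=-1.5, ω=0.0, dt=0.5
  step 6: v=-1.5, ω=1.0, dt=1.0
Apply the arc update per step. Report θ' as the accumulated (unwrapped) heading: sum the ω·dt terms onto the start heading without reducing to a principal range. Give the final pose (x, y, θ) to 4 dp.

step 1: θ'=-1.5708 (straight) → pose (-1.5000, -4.2500, -1.5708)
step 2: θ'=-2.3208 (R=-1.0000) → pose (-1.7683, -4.9316, -2.3208)
step 3: θ'=-3.8208 (R=0.5000) → pose (-1.0884, -4.8834, -3.8208)
step 4: θ'=-3.8208 (straight) → pose (-3.4226, -2.9989, -3.8208)
step 5: θ'=-3.8208 (straight) → pose (-2.8390, -3.4700, -3.8208)
step 6: θ'=-2.8208 (R=-1.5000) → pose (-1.4238, -3.7264, -2.8208)

(-1.4238, -3.7264, -2.8208)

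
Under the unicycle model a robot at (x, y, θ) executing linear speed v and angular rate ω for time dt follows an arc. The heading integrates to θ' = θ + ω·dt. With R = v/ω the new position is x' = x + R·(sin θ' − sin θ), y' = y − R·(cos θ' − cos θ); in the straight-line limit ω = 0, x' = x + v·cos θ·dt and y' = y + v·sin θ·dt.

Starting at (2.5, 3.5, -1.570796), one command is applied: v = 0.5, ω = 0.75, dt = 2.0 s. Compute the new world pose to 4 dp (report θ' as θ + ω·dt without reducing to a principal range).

θ' = -1.5708 + 0.75·2.0 = -0.0708
R = v/ω = 0.5/0.75 = 0.6667
x' = 2.5 + 0.6667·(sin -0.0708 − sin -1.5708) = 3.1195
y' = 3.5 − 0.6667·(cos -0.0708 − cos -1.5708) = 2.8350

(3.1195, 2.8350, -0.0708)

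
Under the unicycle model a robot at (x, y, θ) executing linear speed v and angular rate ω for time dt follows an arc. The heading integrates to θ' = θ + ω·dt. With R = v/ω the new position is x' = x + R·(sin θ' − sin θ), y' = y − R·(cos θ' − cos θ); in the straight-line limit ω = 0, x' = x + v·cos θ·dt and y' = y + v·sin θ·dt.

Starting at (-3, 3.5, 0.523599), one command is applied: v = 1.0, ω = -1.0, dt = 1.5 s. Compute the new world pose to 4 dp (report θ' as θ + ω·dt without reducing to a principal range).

(-1.6715, 3.1940, -0.9764)

θ' = 0.5236 + -1.0·1.5 = -0.9764
R = v/ω = 1.0/-1.0 = -1.0000
x' = -3 + -1.0000·(sin -0.9764 − sin 0.5236) = -1.6715
y' = 3.5 − -1.0000·(cos -0.9764 − cos 0.5236) = 3.1940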